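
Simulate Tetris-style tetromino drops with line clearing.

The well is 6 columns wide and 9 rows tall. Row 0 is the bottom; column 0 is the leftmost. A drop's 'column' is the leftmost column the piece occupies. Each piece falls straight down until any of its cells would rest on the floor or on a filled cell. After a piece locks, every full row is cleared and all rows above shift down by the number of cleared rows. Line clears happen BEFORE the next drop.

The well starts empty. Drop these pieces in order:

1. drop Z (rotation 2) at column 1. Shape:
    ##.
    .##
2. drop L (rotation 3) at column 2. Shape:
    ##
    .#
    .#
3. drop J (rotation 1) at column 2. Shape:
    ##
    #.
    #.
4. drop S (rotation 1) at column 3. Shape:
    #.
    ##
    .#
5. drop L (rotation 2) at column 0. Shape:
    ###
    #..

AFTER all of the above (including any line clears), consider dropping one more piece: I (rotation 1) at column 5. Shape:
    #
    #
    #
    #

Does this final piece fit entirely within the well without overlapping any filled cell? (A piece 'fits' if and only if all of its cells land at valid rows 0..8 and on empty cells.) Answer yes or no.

Drop 1: Z rot2 at col 1 lands with bottom-row=0; cleared 0 line(s) (total 0); column heights now [0 2 2 1 0 0], max=2
Drop 2: L rot3 at col 2 lands with bottom-row=1; cleared 0 line(s) (total 0); column heights now [0 2 4 4 0 0], max=4
Drop 3: J rot1 at col 2 lands with bottom-row=4; cleared 0 line(s) (total 0); column heights now [0 2 7 7 0 0], max=7
Drop 4: S rot1 at col 3 lands with bottom-row=6; cleared 0 line(s) (total 0); column heights now [0 2 7 9 8 0], max=9
Drop 5: L rot2 at col 0 lands with bottom-row=6; cleared 0 line(s) (total 0); column heights now [8 8 8 9 8 0], max=9
Test piece I rot1 at col 5 (width 1): heights before test = [8 8 8 9 8 0]; fits = True

Answer: yes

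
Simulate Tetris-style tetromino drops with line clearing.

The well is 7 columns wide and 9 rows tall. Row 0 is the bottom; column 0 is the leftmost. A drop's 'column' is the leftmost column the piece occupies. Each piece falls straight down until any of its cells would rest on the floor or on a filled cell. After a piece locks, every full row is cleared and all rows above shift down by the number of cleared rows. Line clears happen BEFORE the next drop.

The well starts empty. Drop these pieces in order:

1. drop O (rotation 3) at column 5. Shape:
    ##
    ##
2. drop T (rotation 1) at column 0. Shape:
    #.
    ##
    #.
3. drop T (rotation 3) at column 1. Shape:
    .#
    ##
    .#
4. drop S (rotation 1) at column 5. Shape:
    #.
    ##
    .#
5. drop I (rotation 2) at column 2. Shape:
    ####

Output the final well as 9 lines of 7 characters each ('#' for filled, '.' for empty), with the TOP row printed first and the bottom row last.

Answer: .......
.......
.......
..####.
.....#.
..#..##
###...#
###..##
#....##

Derivation:
Drop 1: O rot3 at col 5 lands with bottom-row=0; cleared 0 line(s) (total 0); column heights now [0 0 0 0 0 2 2], max=2
Drop 2: T rot1 at col 0 lands with bottom-row=0; cleared 0 line(s) (total 0); column heights now [3 2 0 0 0 2 2], max=3
Drop 3: T rot3 at col 1 lands with bottom-row=1; cleared 0 line(s) (total 0); column heights now [3 3 4 0 0 2 2], max=4
Drop 4: S rot1 at col 5 lands with bottom-row=2; cleared 0 line(s) (total 0); column heights now [3 3 4 0 0 5 4], max=5
Drop 5: I rot2 at col 2 lands with bottom-row=5; cleared 0 line(s) (total 0); column heights now [3 3 6 6 6 6 4], max=6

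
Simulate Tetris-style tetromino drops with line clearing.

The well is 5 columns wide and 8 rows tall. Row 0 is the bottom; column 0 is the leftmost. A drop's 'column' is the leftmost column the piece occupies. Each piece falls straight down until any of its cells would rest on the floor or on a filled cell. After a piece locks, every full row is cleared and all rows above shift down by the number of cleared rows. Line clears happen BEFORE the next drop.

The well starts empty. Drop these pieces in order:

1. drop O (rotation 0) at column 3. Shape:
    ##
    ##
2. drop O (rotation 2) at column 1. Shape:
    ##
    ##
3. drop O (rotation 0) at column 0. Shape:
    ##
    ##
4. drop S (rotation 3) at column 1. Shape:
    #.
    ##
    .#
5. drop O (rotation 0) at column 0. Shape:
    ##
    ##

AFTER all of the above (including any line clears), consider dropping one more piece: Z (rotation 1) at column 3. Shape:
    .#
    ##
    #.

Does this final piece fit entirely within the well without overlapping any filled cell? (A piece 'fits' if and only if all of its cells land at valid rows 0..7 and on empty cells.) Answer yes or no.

Drop 1: O rot0 at col 3 lands with bottom-row=0; cleared 0 line(s) (total 0); column heights now [0 0 0 2 2], max=2
Drop 2: O rot2 at col 1 lands with bottom-row=0; cleared 0 line(s) (total 0); column heights now [0 2 2 2 2], max=2
Drop 3: O rot0 at col 0 lands with bottom-row=2; cleared 0 line(s) (total 0); column heights now [4 4 2 2 2], max=4
Drop 4: S rot3 at col 1 lands with bottom-row=3; cleared 0 line(s) (total 0); column heights now [4 6 5 2 2], max=6
Drop 5: O rot0 at col 0 lands with bottom-row=6; cleared 0 line(s) (total 0); column heights now [8 8 5 2 2], max=8
Test piece Z rot1 at col 3 (width 2): heights before test = [8 8 5 2 2]; fits = True

Answer: yes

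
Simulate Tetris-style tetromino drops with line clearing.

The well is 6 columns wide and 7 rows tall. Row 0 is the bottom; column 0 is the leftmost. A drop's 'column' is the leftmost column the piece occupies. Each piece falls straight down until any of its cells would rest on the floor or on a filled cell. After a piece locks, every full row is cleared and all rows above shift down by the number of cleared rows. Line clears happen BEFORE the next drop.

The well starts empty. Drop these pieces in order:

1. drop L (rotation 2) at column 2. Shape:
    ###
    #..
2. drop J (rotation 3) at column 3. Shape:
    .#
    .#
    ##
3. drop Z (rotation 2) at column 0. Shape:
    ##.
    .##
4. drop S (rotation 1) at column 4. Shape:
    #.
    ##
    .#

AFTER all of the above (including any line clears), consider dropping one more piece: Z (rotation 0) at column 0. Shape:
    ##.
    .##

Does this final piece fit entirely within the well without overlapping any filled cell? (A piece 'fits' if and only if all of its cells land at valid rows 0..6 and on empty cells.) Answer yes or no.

Answer: yes

Derivation:
Drop 1: L rot2 at col 2 lands with bottom-row=0; cleared 0 line(s) (total 0); column heights now [0 0 2 2 2 0], max=2
Drop 2: J rot3 at col 3 lands with bottom-row=2; cleared 0 line(s) (total 0); column heights now [0 0 2 3 5 0], max=5
Drop 3: Z rot2 at col 0 lands with bottom-row=2; cleared 0 line(s) (total 0); column heights now [4 4 3 3 5 0], max=5
Drop 4: S rot1 at col 4 lands with bottom-row=4; cleared 0 line(s) (total 0); column heights now [4 4 3 3 7 6], max=7
Test piece Z rot0 at col 0 (width 3): heights before test = [4 4 3 3 7 6]; fits = True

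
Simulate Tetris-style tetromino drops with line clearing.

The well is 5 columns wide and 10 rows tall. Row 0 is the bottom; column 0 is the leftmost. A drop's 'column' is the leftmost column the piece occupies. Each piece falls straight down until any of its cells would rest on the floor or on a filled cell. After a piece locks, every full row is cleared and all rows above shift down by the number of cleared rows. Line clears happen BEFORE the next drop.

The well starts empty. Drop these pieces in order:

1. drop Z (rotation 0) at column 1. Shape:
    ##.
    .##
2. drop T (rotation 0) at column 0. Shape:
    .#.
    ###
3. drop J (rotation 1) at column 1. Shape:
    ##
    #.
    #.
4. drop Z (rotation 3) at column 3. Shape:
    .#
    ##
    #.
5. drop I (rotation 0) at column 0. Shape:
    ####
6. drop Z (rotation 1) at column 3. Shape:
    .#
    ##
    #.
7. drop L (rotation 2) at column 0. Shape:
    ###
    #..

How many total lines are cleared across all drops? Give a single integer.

Answer: 2

Derivation:
Drop 1: Z rot0 at col 1 lands with bottom-row=0; cleared 0 line(s) (total 0); column heights now [0 2 2 1 0], max=2
Drop 2: T rot0 at col 0 lands with bottom-row=2; cleared 0 line(s) (total 0); column heights now [3 4 3 1 0], max=4
Drop 3: J rot1 at col 1 lands with bottom-row=4; cleared 0 line(s) (total 0); column heights now [3 7 7 1 0], max=7
Drop 4: Z rot3 at col 3 lands with bottom-row=1; cleared 1 line(s) (total 1); column heights now [0 6 6 2 3], max=6
Drop 5: I rot0 at col 0 lands with bottom-row=6; cleared 0 line(s) (total 1); column heights now [7 7 7 7 3], max=7
Drop 6: Z rot1 at col 3 lands with bottom-row=7; cleared 0 line(s) (total 1); column heights now [7 7 7 9 10], max=10
Drop 7: L rot2 at col 0 lands with bottom-row=7; cleared 1 line(s) (total 2); column heights now [8 7 7 8 9], max=9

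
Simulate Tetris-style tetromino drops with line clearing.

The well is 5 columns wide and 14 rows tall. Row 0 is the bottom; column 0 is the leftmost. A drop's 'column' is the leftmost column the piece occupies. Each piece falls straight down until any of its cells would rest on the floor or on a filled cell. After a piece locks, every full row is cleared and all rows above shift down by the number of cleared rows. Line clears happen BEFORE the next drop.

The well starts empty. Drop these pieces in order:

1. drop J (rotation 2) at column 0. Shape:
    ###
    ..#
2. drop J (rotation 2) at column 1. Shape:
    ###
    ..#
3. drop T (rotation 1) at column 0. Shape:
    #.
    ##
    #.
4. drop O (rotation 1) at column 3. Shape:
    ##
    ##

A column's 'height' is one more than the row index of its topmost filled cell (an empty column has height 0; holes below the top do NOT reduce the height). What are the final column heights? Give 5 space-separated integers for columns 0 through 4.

Answer: 5 4 3 5 5

Derivation:
Drop 1: J rot2 at col 0 lands with bottom-row=0; cleared 0 line(s) (total 0); column heights now [2 2 2 0 0], max=2
Drop 2: J rot2 at col 1 lands with bottom-row=1; cleared 0 line(s) (total 0); column heights now [2 3 3 3 0], max=3
Drop 3: T rot1 at col 0 lands with bottom-row=2; cleared 0 line(s) (total 0); column heights now [5 4 3 3 0], max=5
Drop 4: O rot1 at col 3 lands with bottom-row=3; cleared 0 line(s) (total 0); column heights now [5 4 3 5 5], max=5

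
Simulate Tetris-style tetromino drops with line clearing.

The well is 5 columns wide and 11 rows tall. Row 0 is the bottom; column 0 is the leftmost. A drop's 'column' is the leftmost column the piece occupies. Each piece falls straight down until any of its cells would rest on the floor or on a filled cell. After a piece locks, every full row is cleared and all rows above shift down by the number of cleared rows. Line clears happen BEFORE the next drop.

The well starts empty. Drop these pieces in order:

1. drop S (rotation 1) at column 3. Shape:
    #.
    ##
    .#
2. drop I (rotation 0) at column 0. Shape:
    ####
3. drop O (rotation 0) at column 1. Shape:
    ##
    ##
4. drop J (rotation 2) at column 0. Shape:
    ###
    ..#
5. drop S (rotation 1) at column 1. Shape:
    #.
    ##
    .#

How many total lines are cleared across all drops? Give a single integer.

Answer: 0

Derivation:
Drop 1: S rot1 at col 3 lands with bottom-row=0; cleared 0 line(s) (total 0); column heights now [0 0 0 3 2], max=3
Drop 2: I rot0 at col 0 lands with bottom-row=3; cleared 0 line(s) (total 0); column heights now [4 4 4 4 2], max=4
Drop 3: O rot0 at col 1 lands with bottom-row=4; cleared 0 line(s) (total 0); column heights now [4 6 6 4 2], max=6
Drop 4: J rot2 at col 0 lands with bottom-row=6; cleared 0 line(s) (total 0); column heights now [8 8 8 4 2], max=8
Drop 5: S rot1 at col 1 lands with bottom-row=8; cleared 0 line(s) (total 0); column heights now [8 11 10 4 2], max=11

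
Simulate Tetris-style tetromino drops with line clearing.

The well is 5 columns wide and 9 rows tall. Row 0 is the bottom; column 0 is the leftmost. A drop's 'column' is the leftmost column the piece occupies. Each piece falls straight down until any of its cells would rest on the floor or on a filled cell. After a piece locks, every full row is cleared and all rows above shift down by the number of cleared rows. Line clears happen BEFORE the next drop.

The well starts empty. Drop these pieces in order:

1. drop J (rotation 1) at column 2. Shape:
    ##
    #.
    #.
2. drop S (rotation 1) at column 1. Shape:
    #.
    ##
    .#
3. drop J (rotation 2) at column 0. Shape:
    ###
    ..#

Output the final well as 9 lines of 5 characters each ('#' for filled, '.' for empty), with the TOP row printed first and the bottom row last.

Answer: .....
.....
###..
.##..
.##..
..#..
..##.
..#..
..#..

Derivation:
Drop 1: J rot1 at col 2 lands with bottom-row=0; cleared 0 line(s) (total 0); column heights now [0 0 3 3 0], max=3
Drop 2: S rot1 at col 1 lands with bottom-row=3; cleared 0 line(s) (total 0); column heights now [0 6 5 3 0], max=6
Drop 3: J rot2 at col 0 lands with bottom-row=5; cleared 0 line(s) (total 0); column heights now [7 7 7 3 0], max=7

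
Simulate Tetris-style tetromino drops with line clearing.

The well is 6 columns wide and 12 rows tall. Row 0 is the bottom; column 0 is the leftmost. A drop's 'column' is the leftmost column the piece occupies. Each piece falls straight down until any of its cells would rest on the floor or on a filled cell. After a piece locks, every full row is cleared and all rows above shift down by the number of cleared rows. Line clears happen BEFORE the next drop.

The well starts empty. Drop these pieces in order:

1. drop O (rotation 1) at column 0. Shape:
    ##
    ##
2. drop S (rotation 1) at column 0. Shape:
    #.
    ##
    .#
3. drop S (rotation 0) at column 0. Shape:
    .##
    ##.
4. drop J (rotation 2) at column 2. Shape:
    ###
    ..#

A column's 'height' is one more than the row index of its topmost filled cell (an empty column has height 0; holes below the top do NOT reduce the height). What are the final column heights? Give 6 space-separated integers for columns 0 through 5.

Answer: 6 7 8 8 8 0

Derivation:
Drop 1: O rot1 at col 0 lands with bottom-row=0; cleared 0 line(s) (total 0); column heights now [2 2 0 0 0 0], max=2
Drop 2: S rot1 at col 0 lands with bottom-row=2; cleared 0 line(s) (total 0); column heights now [5 4 0 0 0 0], max=5
Drop 3: S rot0 at col 0 lands with bottom-row=5; cleared 0 line(s) (total 0); column heights now [6 7 7 0 0 0], max=7
Drop 4: J rot2 at col 2 lands with bottom-row=6; cleared 0 line(s) (total 0); column heights now [6 7 8 8 8 0], max=8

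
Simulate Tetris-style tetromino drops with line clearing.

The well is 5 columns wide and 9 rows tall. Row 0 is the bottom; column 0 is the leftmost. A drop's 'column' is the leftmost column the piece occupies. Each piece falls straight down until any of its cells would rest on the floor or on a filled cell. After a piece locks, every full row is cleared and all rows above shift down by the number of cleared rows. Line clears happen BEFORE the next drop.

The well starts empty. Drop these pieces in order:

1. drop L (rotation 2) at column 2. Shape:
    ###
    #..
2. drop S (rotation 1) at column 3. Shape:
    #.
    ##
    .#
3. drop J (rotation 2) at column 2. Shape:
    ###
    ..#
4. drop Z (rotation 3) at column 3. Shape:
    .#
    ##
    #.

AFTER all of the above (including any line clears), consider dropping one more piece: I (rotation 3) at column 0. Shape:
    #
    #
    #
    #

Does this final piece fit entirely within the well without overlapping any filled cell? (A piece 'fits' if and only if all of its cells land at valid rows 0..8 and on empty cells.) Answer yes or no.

Answer: yes

Derivation:
Drop 1: L rot2 at col 2 lands with bottom-row=0; cleared 0 line(s) (total 0); column heights now [0 0 2 2 2], max=2
Drop 2: S rot1 at col 3 lands with bottom-row=2; cleared 0 line(s) (total 0); column heights now [0 0 2 5 4], max=5
Drop 3: J rot2 at col 2 lands with bottom-row=4; cleared 0 line(s) (total 0); column heights now [0 0 6 6 6], max=6
Drop 4: Z rot3 at col 3 lands with bottom-row=6; cleared 0 line(s) (total 0); column heights now [0 0 6 8 9], max=9
Test piece I rot3 at col 0 (width 1): heights before test = [0 0 6 8 9]; fits = True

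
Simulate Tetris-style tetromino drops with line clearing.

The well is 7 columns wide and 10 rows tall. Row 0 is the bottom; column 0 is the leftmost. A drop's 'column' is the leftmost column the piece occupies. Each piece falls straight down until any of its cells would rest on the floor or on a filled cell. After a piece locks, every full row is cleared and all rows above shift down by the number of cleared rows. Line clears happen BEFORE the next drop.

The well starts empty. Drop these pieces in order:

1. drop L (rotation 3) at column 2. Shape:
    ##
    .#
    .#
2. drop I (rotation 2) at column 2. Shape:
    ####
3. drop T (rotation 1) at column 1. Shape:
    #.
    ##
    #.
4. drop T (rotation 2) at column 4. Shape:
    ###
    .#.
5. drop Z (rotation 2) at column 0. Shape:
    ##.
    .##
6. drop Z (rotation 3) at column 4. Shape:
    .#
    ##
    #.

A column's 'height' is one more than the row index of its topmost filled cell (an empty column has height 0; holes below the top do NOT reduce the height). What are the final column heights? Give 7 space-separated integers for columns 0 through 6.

Answer: 8 8 7 4 8 9 6

Derivation:
Drop 1: L rot3 at col 2 lands with bottom-row=0; cleared 0 line(s) (total 0); column heights now [0 0 3 3 0 0 0], max=3
Drop 2: I rot2 at col 2 lands with bottom-row=3; cleared 0 line(s) (total 0); column heights now [0 0 4 4 4 4 0], max=4
Drop 3: T rot1 at col 1 lands with bottom-row=3; cleared 0 line(s) (total 0); column heights now [0 6 5 4 4 4 0], max=6
Drop 4: T rot2 at col 4 lands with bottom-row=4; cleared 0 line(s) (total 0); column heights now [0 6 5 4 6 6 6], max=6
Drop 5: Z rot2 at col 0 lands with bottom-row=6; cleared 0 line(s) (total 0); column heights now [8 8 7 4 6 6 6], max=8
Drop 6: Z rot3 at col 4 lands with bottom-row=6; cleared 0 line(s) (total 0); column heights now [8 8 7 4 8 9 6], max=9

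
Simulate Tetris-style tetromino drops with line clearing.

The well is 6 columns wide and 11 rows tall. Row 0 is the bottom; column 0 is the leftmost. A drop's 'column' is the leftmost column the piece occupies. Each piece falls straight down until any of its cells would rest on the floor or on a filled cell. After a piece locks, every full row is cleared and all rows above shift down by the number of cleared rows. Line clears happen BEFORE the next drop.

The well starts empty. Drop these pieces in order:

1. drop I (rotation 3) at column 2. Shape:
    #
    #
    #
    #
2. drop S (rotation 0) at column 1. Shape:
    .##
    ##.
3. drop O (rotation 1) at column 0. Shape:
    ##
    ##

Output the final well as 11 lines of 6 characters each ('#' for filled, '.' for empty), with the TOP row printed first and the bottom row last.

Answer: ......
......
......
......
##....
####..
.##...
..#...
..#...
..#...
..#...

Derivation:
Drop 1: I rot3 at col 2 lands with bottom-row=0; cleared 0 line(s) (total 0); column heights now [0 0 4 0 0 0], max=4
Drop 2: S rot0 at col 1 lands with bottom-row=4; cleared 0 line(s) (total 0); column heights now [0 5 6 6 0 0], max=6
Drop 3: O rot1 at col 0 lands with bottom-row=5; cleared 0 line(s) (total 0); column heights now [7 7 6 6 0 0], max=7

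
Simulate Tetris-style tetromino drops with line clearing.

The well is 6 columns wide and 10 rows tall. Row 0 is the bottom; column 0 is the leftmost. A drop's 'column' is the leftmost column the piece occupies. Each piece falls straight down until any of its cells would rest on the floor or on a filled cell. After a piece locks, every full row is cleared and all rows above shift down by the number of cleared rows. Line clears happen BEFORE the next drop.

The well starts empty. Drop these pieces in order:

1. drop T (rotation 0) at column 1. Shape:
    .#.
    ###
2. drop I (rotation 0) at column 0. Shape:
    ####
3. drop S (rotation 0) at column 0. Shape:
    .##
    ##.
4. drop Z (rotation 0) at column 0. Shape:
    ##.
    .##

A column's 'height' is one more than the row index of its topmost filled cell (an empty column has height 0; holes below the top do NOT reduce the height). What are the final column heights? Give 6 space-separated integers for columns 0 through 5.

Drop 1: T rot0 at col 1 lands with bottom-row=0; cleared 0 line(s) (total 0); column heights now [0 1 2 1 0 0], max=2
Drop 2: I rot0 at col 0 lands with bottom-row=2; cleared 0 line(s) (total 0); column heights now [3 3 3 3 0 0], max=3
Drop 3: S rot0 at col 0 lands with bottom-row=3; cleared 0 line(s) (total 0); column heights now [4 5 5 3 0 0], max=5
Drop 4: Z rot0 at col 0 lands with bottom-row=5; cleared 0 line(s) (total 0); column heights now [7 7 6 3 0 0], max=7

Answer: 7 7 6 3 0 0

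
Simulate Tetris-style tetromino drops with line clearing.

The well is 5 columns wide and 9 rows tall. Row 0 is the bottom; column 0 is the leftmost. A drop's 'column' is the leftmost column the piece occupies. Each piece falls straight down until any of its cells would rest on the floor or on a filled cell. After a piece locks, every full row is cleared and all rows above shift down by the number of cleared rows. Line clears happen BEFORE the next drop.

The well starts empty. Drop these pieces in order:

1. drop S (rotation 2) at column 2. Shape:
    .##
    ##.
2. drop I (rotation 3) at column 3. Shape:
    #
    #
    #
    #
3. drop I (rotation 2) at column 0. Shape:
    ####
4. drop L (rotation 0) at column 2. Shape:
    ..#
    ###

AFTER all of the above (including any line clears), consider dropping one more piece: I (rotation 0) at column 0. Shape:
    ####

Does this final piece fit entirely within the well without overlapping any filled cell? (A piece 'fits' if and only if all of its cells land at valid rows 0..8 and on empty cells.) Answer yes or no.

Drop 1: S rot2 at col 2 lands with bottom-row=0; cleared 0 line(s) (total 0); column heights now [0 0 1 2 2], max=2
Drop 2: I rot3 at col 3 lands with bottom-row=2; cleared 0 line(s) (total 0); column heights now [0 0 1 6 2], max=6
Drop 3: I rot2 at col 0 lands with bottom-row=6; cleared 0 line(s) (total 0); column heights now [7 7 7 7 2], max=7
Drop 4: L rot0 at col 2 lands with bottom-row=7; cleared 0 line(s) (total 0); column heights now [7 7 8 8 9], max=9
Test piece I rot0 at col 0 (width 4): heights before test = [7 7 8 8 9]; fits = True

Answer: yes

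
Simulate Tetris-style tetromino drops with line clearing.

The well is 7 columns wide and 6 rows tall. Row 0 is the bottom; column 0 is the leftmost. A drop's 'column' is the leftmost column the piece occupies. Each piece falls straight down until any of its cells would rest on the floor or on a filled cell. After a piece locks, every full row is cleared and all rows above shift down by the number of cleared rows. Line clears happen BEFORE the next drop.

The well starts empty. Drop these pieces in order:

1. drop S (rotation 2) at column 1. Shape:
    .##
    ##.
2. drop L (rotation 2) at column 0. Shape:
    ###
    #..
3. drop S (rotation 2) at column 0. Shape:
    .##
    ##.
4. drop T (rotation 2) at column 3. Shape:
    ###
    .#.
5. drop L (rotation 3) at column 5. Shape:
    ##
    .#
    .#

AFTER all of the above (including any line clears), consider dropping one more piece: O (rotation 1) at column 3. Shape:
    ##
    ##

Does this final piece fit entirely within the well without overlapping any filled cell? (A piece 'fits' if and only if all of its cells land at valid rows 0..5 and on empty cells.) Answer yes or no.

Drop 1: S rot2 at col 1 lands with bottom-row=0; cleared 0 line(s) (total 0); column heights now [0 1 2 2 0 0 0], max=2
Drop 2: L rot2 at col 0 lands with bottom-row=1; cleared 0 line(s) (total 0); column heights now [3 3 3 2 0 0 0], max=3
Drop 3: S rot2 at col 0 lands with bottom-row=3; cleared 0 line(s) (total 0); column heights now [4 5 5 2 0 0 0], max=5
Drop 4: T rot2 at col 3 lands with bottom-row=1; cleared 0 line(s) (total 0); column heights now [4 5 5 3 3 3 0], max=5
Drop 5: L rot3 at col 5 lands with bottom-row=1; cleared 1 line(s) (total 1); column heights now [3 4 4 2 2 3 3], max=4
Test piece O rot1 at col 3 (width 2): heights before test = [3 4 4 2 2 3 3]; fits = True

Answer: yes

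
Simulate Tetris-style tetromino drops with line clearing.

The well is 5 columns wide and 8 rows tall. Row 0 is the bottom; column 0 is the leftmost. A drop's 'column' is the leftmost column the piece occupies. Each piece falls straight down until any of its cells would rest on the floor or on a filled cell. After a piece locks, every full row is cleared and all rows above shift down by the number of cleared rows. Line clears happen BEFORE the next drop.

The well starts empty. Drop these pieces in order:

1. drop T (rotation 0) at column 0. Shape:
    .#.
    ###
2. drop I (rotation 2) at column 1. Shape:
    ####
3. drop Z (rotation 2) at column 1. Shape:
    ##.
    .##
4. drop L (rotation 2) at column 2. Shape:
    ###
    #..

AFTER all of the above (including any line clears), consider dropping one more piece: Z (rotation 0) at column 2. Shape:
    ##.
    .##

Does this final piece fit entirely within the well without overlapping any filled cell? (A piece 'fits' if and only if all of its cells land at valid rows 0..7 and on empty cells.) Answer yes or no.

Drop 1: T rot0 at col 0 lands with bottom-row=0; cleared 0 line(s) (total 0); column heights now [1 2 1 0 0], max=2
Drop 2: I rot2 at col 1 lands with bottom-row=2; cleared 0 line(s) (total 0); column heights now [1 3 3 3 3], max=3
Drop 3: Z rot2 at col 1 lands with bottom-row=3; cleared 0 line(s) (total 0); column heights now [1 5 5 4 3], max=5
Drop 4: L rot2 at col 2 lands with bottom-row=5; cleared 0 line(s) (total 0); column heights now [1 5 7 7 7], max=7
Test piece Z rot0 at col 2 (width 3): heights before test = [1 5 7 7 7]; fits = False

Answer: no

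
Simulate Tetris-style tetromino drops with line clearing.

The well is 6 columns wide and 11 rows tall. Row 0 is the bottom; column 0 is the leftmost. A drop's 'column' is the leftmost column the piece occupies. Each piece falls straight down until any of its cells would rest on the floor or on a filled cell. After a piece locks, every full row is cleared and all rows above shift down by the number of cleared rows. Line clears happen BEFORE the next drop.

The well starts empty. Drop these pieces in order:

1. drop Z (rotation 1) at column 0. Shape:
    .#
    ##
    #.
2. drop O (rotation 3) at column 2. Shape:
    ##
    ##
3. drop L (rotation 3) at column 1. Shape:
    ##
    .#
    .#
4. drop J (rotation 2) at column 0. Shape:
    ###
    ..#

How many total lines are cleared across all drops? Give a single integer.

Answer: 0

Derivation:
Drop 1: Z rot1 at col 0 lands with bottom-row=0; cleared 0 line(s) (total 0); column heights now [2 3 0 0 0 0], max=3
Drop 2: O rot3 at col 2 lands with bottom-row=0; cleared 0 line(s) (total 0); column heights now [2 3 2 2 0 0], max=3
Drop 3: L rot3 at col 1 lands with bottom-row=2; cleared 0 line(s) (total 0); column heights now [2 5 5 2 0 0], max=5
Drop 4: J rot2 at col 0 lands with bottom-row=5; cleared 0 line(s) (total 0); column heights now [7 7 7 2 0 0], max=7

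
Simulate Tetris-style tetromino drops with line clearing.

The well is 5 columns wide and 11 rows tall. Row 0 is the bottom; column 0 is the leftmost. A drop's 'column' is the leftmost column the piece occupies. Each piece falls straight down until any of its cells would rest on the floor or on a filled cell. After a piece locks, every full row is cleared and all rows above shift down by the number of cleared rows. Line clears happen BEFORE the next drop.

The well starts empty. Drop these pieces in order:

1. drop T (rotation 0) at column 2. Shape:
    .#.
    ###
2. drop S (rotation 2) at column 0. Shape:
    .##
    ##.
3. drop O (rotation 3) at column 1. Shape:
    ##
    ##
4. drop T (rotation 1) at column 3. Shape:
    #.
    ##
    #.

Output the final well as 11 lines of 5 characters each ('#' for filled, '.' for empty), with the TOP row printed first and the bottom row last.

Drop 1: T rot0 at col 2 lands with bottom-row=0; cleared 0 line(s) (total 0); column heights now [0 0 1 2 1], max=2
Drop 2: S rot2 at col 0 lands with bottom-row=0; cleared 1 line(s) (total 1); column heights now [0 1 1 1 0], max=1
Drop 3: O rot3 at col 1 lands with bottom-row=1; cleared 0 line(s) (total 1); column heights now [0 3 3 1 0], max=3
Drop 4: T rot1 at col 3 lands with bottom-row=1; cleared 0 line(s) (total 1); column heights now [0 3 3 4 3], max=4

Answer: .....
.....
.....
.....
.....
.....
.....
...#.
.####
.###.
.###.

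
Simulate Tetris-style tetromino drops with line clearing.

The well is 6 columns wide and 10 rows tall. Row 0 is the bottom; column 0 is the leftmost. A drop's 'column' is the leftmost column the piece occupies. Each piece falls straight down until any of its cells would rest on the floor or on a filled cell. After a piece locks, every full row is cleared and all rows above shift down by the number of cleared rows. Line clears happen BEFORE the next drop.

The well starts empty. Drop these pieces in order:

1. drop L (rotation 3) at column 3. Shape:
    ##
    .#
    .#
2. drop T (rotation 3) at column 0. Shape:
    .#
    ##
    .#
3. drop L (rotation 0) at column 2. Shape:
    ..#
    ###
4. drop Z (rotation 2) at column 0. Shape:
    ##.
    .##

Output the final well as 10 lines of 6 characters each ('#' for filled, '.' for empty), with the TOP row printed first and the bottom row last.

Drop 1: L rot3 at col 3 lands with bottom-row=0; cleared 0 line(s) (total 0); column heights now [0 0 0 3 3 0], max=3
Drop 2: T rot3 at col 0 lands with bottom-row=0; cleared 0 line(s) (total 0); column heights now [2 3 0 3 3 0], max=3
Drop 3: L rot0 at col 2 lands with bottom-row=3; cleared 0 line(s) (total 0); column heights now [2 3 4 4 5 0], max=5
Drop 4: Z rot2 at col 0 lands with bottom-row=4; cleared 0 line(s) (total 0); column heights now [6 6 5 4 5 0], max=6

Answer: ......
......
......
......
##....
.##.#.
..###.
.#.##.
##..#.
.#..#.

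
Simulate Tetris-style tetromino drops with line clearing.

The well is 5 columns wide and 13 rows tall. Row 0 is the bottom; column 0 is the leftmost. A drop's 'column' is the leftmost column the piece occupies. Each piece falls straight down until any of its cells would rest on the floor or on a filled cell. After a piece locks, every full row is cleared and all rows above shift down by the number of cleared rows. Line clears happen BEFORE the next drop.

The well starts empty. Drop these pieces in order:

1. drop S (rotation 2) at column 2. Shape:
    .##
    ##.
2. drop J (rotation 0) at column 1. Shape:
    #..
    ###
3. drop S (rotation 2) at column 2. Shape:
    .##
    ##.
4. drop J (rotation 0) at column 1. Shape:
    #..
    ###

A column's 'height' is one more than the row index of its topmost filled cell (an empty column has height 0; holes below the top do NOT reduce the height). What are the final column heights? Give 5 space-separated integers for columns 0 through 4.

Answer: 0 7 6 6 5

Derivation:
Drop 1: S rot2 at col 2 lands with bottom-row=0; cleared 0 line(s) (total 0); column heights now [0 0 1 2 2], max=2
Drop 2: J rot0 at col 1 lands with bottom-row=2; cleared 0 line(s) (total 0); column heights now [0 4 3 3 2], max=4
Drop 3: S rot2 at col 2 lands with bottom-row=3; cleared 0 line(s) (total 0); column heights now [0 4 4 5 5], max=5
Drop 4: J rot0 at col 1 lands with bottom-row=5; cleared 0 line(s) (total 0); column heights now [0 7 6 6 5], max=7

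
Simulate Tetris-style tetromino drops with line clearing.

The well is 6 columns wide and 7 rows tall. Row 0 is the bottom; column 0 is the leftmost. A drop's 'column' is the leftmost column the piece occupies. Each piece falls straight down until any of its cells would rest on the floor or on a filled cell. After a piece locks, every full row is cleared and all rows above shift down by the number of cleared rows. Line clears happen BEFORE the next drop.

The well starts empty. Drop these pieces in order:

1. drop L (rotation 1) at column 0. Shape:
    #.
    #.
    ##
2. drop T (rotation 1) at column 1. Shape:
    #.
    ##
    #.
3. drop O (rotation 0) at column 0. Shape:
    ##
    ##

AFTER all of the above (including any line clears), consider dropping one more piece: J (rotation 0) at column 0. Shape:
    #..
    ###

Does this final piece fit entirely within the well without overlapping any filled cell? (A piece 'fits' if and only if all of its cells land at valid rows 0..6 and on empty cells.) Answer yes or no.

Drop 1: L rot1 at col 0 lands with bottom-row=0; cleared 0 line(s) (total 0); column heights now [3 1 0 0 0 0], max=3
Drop 2: T rot1 at col 1 lands with bottom-row=1; cleared 0 line(s) (total 0); column heights now [3 4 3 0 0 0], max=4
Drop 3: O rot0 at col 0 lands with bottom-row=4; cleared 0 line(s) (total 0); column heights now [6 6 3 0 0 0], max=6
Test piece J rot0 at col 0 (width 3): heights before test = [6 6 3 0 0 0]; fits = False

Answer: no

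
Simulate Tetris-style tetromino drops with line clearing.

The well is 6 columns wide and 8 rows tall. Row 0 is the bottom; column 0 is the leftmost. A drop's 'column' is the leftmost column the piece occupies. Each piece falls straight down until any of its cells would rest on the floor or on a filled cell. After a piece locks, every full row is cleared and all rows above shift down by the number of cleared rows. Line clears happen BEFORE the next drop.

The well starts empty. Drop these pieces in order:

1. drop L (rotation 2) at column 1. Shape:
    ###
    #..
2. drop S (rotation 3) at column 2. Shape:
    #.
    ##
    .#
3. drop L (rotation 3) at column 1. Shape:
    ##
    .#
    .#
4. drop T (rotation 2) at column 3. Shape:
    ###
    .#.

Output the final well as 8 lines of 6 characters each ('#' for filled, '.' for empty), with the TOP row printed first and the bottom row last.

Drop 1: L rot2 at col 1 lands with bottom-row=0; cleared 0 line(s) (total 0); column heights now [0 2 2 2 0 0], max=2
Drop 2: S rot3 at col 2 lands with bottom-row=2; cleared 0 line(s) (total 0); column heights now [0 2 5 4 0 0], max=5
Drop 3: L rot3 at col 1 lands with bottom-row=5; cleared 0 line(s) (total 0); column heights now [0 8 8 4 0 0], max=8
Drop 4: T rot2 at col 3 lands with bottom-row=3; cleared 0 line(s) (total 0); column heights now [0 8 8 5 5 5], max=8

Answer: .##...
..#...
..#...
..####
..###.
...#..
.###..
.#....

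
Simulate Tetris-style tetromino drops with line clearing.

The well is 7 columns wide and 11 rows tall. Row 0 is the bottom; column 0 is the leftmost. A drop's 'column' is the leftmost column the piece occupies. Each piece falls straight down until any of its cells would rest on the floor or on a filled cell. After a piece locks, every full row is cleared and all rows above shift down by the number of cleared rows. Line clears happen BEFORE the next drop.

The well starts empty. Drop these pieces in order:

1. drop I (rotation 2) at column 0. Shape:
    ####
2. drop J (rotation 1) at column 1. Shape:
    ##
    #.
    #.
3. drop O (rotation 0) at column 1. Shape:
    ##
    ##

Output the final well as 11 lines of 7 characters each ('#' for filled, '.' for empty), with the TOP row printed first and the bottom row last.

Answer: .......
.......
.......
.......
.......
.##....
.##....
.##....
.#.....
.#.....
####...

Derivation:
Drop 1: I rot2 at col 0 lands with bottom-row=0; cleared 0 line(s) (total 0); column heights now [1 1 1 1 0 0 0], max=1
Drop 2: J rot1 at col 1 lands with bottom-row=1; cleared 0 line(s) (total 0); column heights now [1 4 4 1 0 0 0], max=4
Drop 3: O rot0 at col 1 lands with bottom-row=4; cleared 0 line(s) (total 0); column heights now [1 6 6 1 0 0 0], max=6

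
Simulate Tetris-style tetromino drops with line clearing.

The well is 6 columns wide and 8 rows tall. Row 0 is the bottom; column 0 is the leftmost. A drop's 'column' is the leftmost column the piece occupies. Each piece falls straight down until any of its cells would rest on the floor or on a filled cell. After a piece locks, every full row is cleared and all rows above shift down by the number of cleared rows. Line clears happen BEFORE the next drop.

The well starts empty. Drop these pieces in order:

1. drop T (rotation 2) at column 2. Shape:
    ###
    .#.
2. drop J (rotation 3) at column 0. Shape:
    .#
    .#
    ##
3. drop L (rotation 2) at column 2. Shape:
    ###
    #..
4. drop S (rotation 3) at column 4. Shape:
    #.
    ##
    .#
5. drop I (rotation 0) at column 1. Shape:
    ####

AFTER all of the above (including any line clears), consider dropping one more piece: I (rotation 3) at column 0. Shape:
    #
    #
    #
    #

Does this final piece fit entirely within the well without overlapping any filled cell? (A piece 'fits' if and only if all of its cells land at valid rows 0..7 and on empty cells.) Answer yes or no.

Drop 1: T rot2 at col 2 lands with bottom-row=0; cleared 0 line(s) (total 0); column heights now [0 0 2 2 2 0], max=2
Drop 2: J rot3 at col 0 lands with bottom-row=0; cleared 0 line(s) (total 0); column heights now [1 3 2 2 2 0], max=3
Drop 3: L rot2 at col 2 lands with bottom-row=2; cleared 0 line(s) (total 0); column heights now [1 3 4 4 4 0], max=4
Drop 4: S rot3 at col 4 lands with bottom-row=3; cleared 0 line(s) (total 0); column heights now [1 3 4 4 6 5], max=6
Drop 5: I rot0 at col 1 lands with bottom-row=6; cleared 0 line(s) (total 0); column heights now [1 7 7 7 7 5], max=7
Test piece I rot3 at col 0 (width 1): heights before test = [1 7 7 7 7 5]; fits = True

Answer: yes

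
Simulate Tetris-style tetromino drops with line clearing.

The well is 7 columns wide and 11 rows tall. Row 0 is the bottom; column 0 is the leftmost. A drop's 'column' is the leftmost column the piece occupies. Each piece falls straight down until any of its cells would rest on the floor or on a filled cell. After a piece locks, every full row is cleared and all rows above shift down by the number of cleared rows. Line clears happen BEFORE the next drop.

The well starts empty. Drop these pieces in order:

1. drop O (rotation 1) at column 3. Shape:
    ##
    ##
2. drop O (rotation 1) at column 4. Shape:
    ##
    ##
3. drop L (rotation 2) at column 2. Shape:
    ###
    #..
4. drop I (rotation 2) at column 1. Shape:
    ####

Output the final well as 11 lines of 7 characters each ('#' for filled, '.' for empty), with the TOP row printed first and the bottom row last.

Answer: .......
.......
.......
.......
.......
.####..
..###..
..#.##.
....##.
...##..
...##..

Derivation:
Drop 1: O rot1 at col 3 lands with bottom-row=0; cleared 0 line(s) (total 0); column heights now [0 0 0 2 2 0 0], max=2
Drop 2: O rot1 at col 4 lands with bottom-row=2; cleared 0 line(s) (total 0); column heights now [0 0 0 2 4 4 0], max=4
Drop 3: L rot2 at col 2 lands with bottom-row=3; cleared 0 line(s) (total 0); column heights now [0 0 5 5 5 4 0], max=5
Drop 4: I rot2 at col 1 lands with bottom-row=5; cleared 0 line(s) (total 0); column heights now [0 6 6 6 6 4 0], max=6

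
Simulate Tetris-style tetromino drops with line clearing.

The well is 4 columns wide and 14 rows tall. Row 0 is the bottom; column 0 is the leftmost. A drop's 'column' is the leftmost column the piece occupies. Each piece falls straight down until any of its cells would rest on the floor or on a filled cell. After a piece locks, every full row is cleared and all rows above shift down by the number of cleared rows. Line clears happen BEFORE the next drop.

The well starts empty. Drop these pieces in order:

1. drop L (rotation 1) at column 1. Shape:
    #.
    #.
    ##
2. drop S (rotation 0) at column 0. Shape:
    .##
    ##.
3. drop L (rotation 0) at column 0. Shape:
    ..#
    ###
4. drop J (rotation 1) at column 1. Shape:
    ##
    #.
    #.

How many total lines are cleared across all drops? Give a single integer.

Drop 1: L rot1 at col 1 lands with bottom-row=0; cleared 0 line(s) (total 0); column heights now [0 3 1 0], max=3
Drop 2: S rot0 at col 0 lands with bottom-row=3; cleared 0 line(s) (total 0); column heights now [4 5 5 0], max=5
Drop 3: L rot0 at col 0 lands with bottom-row=5; cleared 0 line(s) (total 0); column heights now [6 6 7 0], max=7
Drop 4: J rot1 at col 1 lands with bottom-row=6; cleared 0 line(s) (total 0); column heights now [6 9 9 0], max=9

Answer: 0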